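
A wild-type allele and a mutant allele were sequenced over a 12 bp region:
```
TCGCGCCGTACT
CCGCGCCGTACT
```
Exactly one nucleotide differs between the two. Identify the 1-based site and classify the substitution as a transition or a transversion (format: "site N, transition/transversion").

Site 1 changes T→C. T is a pyrimidine and C is a pyrimidine, so this is a transition.

site 1, transition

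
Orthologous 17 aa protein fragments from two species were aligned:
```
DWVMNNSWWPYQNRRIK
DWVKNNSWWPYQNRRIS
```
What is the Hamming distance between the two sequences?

2

The sequences differ at residues 4, 17 (1-based) — 2 in total.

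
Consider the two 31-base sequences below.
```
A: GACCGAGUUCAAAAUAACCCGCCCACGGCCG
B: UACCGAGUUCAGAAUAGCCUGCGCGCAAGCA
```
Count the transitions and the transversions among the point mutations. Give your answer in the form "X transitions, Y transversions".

Mismatches (1-based):
position 1: G→U (purine→pyrimidine, transversion)
position 12: A→G (purine→purine, transition)
position 17: A→G (purine→purine, transition)
position 20: C→U (pyrimidine→pyrimidine, transition)
position 23: C→G (pyrimidine→purine, transversion)
position 25: A→G (purine→purine, transition)
position 27: G→A (purine→purine, transition)
position 28: G→A (purine→purine, transition)
position 29: C→G (pyrimidine→purine, transversion)
position 31: G→A (purine→purine, transition)

7 transitions, 3 transversions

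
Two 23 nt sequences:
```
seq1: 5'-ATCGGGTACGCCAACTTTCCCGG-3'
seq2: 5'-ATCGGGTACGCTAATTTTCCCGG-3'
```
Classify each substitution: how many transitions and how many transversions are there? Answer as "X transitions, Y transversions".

Transitions (purine↔purine or pyrimidine↔pyrimidine): 12 C→T, 15 C→T.
Transversions (purine↔pyrimidine): none.

2 transitions, 0 transversions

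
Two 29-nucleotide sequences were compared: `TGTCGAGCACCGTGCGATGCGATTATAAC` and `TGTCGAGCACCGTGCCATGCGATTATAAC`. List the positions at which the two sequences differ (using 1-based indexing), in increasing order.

16

Scanning 1-based: 16: G/C.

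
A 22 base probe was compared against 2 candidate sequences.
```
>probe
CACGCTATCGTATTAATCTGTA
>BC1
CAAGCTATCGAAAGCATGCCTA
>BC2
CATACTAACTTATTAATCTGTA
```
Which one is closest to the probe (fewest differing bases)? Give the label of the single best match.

BC1 differs at 8 bases; BC2 differs at 4 bases. The closest is BC2.

BC2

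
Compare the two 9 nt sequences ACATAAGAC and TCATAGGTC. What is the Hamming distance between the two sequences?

3

Comparing position by position, 3 bases differ: 1 (A/T), 6 (A/G), 8 (A/T).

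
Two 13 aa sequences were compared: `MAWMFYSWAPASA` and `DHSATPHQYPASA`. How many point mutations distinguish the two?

9

The sequences differ at residues 1, 2, 3, 4, 5, 6, 7, 8, 9 (1-based) — 9 in total.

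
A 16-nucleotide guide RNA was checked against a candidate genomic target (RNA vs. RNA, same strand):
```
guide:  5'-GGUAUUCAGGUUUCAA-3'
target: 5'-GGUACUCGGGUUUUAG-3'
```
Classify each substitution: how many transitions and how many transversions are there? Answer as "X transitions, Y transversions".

Mismatches (1-based):
position 5: U→C (pyrimidine→pyrimidine, transition)
position 8: A→G (purine→purine, transition)
position 14: C→U (pyrimidine→pyrimidine, transition)
position 16: A→G (purine→purine, transition)

4 transitions, 0 transversions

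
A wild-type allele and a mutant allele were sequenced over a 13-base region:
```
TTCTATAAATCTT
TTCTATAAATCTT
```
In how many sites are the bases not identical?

The two sequences are identical at every position.

0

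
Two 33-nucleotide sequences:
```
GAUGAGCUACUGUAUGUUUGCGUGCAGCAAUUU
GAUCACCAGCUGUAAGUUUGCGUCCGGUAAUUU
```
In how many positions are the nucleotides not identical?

Comparing position by position, 8 positions differ: 4 (G/C), 6 (G/C), 8 (U/A), 9 (A/G), 15 (U/A), 24 (G/C), 26 (A/G), 28 (C/U).

8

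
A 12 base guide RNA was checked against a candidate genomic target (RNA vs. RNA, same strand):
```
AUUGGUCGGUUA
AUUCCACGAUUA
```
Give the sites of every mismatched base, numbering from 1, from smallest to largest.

Scanning 1-based: 4: G/C; 5: G/C; 6: U/A; 9: G/A.

4, 5, 6, 9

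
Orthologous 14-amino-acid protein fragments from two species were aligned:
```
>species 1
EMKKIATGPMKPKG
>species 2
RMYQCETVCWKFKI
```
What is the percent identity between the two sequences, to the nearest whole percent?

Mismatches at positions 1, 3, 4, 5, 6, 8, 9, 10, 12, 14 (1-based): 10 of 14.
Identical positions: 4/14 = 28.57% → 29%.

29%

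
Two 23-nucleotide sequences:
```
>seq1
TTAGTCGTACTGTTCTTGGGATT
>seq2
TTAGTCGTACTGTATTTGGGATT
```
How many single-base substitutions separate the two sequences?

2

The sequences differ at positions 14, 15 (1-based) — 2 in total.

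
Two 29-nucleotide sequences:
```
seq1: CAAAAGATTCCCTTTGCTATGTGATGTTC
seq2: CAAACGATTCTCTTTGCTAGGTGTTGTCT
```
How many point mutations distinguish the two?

Comparing position by position, 6 bases differ: 5 (A/C), 11 (C/T), 20 (T/G), 24 (A/T), 28 (T/C), 29 (C/T).

6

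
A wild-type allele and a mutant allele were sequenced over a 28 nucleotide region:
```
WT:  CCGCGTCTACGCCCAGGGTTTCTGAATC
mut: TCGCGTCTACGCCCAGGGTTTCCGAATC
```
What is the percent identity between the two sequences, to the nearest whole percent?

2 positions differ (1, 23), so 26 of 28 match: 26/28 = 92.86%.

93%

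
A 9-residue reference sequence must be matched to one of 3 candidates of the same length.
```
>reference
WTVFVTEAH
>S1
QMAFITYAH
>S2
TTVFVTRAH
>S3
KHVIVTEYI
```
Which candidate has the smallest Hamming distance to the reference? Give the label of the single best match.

S2

Hamming distances to reference — S1: 5; S2: 2; S3: 5.
Smallest is S2 with 2 mismatches.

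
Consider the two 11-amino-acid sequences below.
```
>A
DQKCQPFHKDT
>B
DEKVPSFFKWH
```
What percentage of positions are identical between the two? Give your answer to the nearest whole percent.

36%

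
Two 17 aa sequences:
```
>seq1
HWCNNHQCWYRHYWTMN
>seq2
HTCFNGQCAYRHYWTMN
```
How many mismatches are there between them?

Mismatches (1-based): position 2: W→T; position 4: N→F; position 6: H→G; position 9: W→A.

4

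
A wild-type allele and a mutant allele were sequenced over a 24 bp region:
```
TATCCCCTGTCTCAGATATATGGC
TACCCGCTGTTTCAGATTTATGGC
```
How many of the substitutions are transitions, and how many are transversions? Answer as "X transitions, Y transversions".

2 transitions, 2 transversions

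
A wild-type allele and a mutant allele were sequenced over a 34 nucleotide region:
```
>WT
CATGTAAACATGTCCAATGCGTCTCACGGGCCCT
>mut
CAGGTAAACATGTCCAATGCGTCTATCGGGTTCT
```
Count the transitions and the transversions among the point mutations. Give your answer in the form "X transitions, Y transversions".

2 transitions, 3 transversions

Mismatches (1-based):
position 3: T→G (pyrimidine→purine, transversion)
position 25: C→A (pyrimidine→purine, transversion)
position 26: A→T (purine→pyrimidine, transversion)
position 31: C→T (pyrimidine→pyrimidine, transition)
position 32: C→T (pyrimidine→pyrimidine, transition)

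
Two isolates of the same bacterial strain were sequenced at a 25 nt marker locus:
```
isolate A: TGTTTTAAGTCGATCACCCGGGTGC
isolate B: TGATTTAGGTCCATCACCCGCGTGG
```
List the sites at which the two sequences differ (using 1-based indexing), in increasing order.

Scanning 1-based: 3: T/A; 8: A/G; 12: G/C; 21: G/C; 25: C/G.

3, 8, 12, 21, 25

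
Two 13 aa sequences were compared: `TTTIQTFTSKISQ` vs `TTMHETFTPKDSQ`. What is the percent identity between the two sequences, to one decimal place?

61.5%

Mismatches at positions 3, 4, 5, 9, 11 (1-based): 5 of 13.
Identical positions: 8/13 = 61.54% → 61.5%.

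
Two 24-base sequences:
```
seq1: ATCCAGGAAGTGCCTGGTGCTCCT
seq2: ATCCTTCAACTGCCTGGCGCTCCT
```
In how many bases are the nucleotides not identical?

5

Comparing position by position, 5 bases differ: 5 (A/T), 6 (G/T), 7 (G/C), 10 (G/C), 18 (T/C).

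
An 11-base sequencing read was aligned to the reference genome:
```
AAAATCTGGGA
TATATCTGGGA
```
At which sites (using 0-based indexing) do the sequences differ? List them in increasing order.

Differences at site 0 (A→T), site 2 (A→T).

0, 2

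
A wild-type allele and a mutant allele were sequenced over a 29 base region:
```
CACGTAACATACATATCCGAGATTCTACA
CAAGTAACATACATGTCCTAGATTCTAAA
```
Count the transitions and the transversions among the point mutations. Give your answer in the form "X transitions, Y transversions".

Transitions (purine↔purine or pyrimidine↔pyrimidine): 15 A→G.
Transversions (purine↔pyrimidine): 3 C→A, 19 G→T, 28 C→A.

1 transition, 3 transversions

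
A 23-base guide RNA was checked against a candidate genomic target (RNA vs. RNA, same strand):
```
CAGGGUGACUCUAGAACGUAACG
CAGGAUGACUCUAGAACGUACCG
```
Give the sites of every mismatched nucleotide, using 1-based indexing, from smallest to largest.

Scanning 1-based: 5: G/A; 21: A/C.

5, 21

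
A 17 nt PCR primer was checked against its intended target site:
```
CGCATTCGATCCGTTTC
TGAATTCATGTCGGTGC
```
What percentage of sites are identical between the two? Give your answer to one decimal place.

Mismatches at positions 1, 3, 8, 9, 10, 11, 14, 16 (1-based): 8 of 17.
Identical positions: 9/17 = 52.94% → 52.9%.

52.9%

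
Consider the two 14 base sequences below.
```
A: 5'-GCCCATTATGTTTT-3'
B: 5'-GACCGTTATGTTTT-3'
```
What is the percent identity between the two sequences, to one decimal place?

2 positions differ (2, 5), so 12 of 14 match: 12/14 = 85.71%.

85.7%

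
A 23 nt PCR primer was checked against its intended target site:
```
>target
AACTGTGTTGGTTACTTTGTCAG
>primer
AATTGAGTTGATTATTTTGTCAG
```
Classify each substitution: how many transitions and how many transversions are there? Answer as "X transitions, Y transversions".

3 transitions, 1 transversion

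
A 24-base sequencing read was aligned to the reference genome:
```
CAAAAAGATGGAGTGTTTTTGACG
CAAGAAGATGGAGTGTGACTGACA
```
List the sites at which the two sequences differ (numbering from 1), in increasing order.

4, 17, 18, 19, 24

Scanning 1-based: 4: A/G; 17: T/G; 18: T/A; 19: T/C; 24: G/A.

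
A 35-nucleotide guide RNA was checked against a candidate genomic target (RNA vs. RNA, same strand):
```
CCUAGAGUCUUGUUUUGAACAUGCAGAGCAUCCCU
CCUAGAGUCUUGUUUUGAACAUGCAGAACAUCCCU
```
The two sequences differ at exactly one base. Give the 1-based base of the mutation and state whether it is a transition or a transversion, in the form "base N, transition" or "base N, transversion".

Base 28 changes G→A. G is a purine and A is a purine, so this is a transition.

base 28, transition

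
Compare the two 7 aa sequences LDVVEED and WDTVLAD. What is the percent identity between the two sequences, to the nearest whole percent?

43%

Mismatches at positions 1, 3, 5, 6 (1-based): 4 of 7.
Identical positions: 3/7 = 42.86% → 43%.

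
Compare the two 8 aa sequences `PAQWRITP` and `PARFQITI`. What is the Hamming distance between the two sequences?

4

The sequences differ at positions 3, 4, 5, 8 (1-based) — 4 in total.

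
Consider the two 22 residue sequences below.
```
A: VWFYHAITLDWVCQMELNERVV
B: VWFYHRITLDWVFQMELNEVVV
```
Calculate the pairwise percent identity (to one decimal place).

3 positions differ (6, 13, 20), so 19 of 22 match: 19/22 = 86.36%.

86.4%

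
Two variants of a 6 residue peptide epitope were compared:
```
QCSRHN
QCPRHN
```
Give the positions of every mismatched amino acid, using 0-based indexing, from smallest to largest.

Differences at position 2 (S→P).

2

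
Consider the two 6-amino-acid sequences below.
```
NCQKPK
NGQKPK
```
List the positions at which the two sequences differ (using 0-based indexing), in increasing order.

1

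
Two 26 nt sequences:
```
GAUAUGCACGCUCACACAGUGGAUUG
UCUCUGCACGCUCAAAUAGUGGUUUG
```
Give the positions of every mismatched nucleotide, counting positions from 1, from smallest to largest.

1, 2, 4, 15, 17, 23

Differences at position 1 (G→U), position 2 (A→C), position 4 (A→C), position 15 (C→A), position 17 (C→U), position 23 (A→U).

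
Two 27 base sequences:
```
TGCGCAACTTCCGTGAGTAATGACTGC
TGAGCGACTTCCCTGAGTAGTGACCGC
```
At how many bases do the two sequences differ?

The sequences differ at bases 3, 6, 13, 20, 25 (1-based) — 5 in total.

5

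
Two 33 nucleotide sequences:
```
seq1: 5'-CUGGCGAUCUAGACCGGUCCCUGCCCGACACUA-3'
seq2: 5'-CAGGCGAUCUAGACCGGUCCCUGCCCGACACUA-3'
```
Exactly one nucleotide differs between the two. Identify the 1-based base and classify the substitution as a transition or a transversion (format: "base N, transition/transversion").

Base 2 changes U→A. U is a pyrimidine and A is a purine, so this is a transversion.

base 2, transversion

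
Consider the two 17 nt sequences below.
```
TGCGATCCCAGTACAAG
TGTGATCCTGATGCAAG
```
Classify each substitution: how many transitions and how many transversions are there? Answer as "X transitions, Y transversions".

Transitions (purine↔purine or pyrimidine↔pyrimidine): 3 C→T, 9 C→T, 10 A→G, 11 G→A, 13 A→G.
Transversions (purine↔pyrimidine): none.

5 transitions, 0 transversions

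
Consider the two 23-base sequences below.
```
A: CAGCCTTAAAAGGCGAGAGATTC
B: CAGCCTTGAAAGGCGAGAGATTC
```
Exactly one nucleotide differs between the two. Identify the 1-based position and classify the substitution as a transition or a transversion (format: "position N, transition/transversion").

position 8, transition

Position 8 changes A→G. A is a purine and G is a purine, so this is a transition.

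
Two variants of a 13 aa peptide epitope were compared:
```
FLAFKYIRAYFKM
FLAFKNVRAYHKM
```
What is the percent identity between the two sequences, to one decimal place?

76.9%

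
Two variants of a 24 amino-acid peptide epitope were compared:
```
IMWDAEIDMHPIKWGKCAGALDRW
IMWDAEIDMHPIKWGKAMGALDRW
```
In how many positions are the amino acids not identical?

2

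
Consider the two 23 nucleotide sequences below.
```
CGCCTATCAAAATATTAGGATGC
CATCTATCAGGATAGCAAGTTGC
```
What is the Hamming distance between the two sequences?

Comparing position by position, 8 sites differ: 2 (G/A), 3 (C/T), 10 (A/G), 11 (A/G), 15 (T/G), 16 (T/C), 18 (G/A), 20 (A/T).

8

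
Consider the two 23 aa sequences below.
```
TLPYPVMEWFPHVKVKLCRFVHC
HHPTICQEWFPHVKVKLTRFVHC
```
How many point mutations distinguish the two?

7

The sequences differ at residues 1, 2, 4, 5, 6, 7, 18 (1-based) — 7 in total.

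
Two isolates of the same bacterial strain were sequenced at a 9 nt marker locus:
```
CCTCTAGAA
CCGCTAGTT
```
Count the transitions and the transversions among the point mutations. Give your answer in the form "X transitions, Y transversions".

Transitions (purine↔purine or pyrimidine↔pyrimidine): none.
Transversions (purine↔pyrimidine): 3 T→G, 8 A→T, 9 A→T.

0 transitions, 3 transversions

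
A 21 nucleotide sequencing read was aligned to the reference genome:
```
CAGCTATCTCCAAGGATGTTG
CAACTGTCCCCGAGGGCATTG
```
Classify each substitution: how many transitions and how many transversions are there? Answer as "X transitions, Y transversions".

7 transitions, 0 transversions

Mismatches (1-based):
site 3: G→A (purine→purine, transition)
site 6: A→G (purine→purine, transition)
site 9: T→C (pyrimidine→pyrimidine, transition)
site 12: A→G (purine→purine, transition)
site 16: A→G (purine→purine, transition)
site 17: T→C (pyrimidine→pyrimidine, transition)
site 18: G→A (purine→purine, transition)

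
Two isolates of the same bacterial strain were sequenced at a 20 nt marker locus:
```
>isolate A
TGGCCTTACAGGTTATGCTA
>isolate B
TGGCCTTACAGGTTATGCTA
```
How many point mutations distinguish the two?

The two sequences are identical at every position.

0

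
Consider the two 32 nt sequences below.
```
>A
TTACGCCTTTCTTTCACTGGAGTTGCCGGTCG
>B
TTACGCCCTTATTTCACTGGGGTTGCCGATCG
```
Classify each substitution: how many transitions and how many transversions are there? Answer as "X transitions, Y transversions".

Transitions (purine↔purine or pyrimidine↔pyrimidine): 8 T→C, 21 A→G, 29 G→A.
Transversions (purine↔pyrimidine): 11 C→A.

3 transitions, 1 transversion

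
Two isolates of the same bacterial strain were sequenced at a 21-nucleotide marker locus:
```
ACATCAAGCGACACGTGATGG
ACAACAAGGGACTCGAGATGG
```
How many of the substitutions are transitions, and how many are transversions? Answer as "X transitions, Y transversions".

0 transitions, 4 transversions

Mismatches (1-based):
site 4: T→A (pyrimidine→purine, transversion)
site 9: C→G (pyrimidine→purine, transversion)
site 13: A→T (purine→pyrimidine, transversion)
site 16: T→A (pyrimidine→purine, transversion)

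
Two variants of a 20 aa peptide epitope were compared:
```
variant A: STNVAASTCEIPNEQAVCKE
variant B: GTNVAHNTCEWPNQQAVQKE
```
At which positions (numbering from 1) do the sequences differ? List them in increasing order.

1, 6, 7, 11, 14, 18

Differences at position 1 (S→G), position 6 (A→H), position 7 (S→N), position 11 (I→W), position 14 (E→Q), position 18 (C→Q).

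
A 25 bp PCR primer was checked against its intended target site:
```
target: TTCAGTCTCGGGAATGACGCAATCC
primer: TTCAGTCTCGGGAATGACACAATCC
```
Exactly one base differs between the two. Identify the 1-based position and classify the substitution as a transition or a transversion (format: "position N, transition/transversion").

position 19, transition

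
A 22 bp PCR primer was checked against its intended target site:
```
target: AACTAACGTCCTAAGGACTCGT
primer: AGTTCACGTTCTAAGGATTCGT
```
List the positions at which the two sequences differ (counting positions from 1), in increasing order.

2, 3, 5, 10, 18

Differences at position 2 (A→G), position 3 (C→T), position 5 (A→C), position 10 (C→T), position 18 (C→T).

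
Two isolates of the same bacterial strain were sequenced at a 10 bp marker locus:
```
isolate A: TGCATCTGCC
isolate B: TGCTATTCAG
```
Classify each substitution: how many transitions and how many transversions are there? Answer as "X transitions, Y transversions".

Mismatches (1-based):
position 4: A→T (purine→pyrimidine, transversion)
position 5: T→A (pyrimidine→purine, transversion)
position 6: C→T (pyrimidine→pyrimidine, transition)
position 8: G→C (purine→pyrimidine, transversion)
position 9: C→A (pyrimidine→purine, transversion)
position 10: C→G (pyrimidine→purine, transversion)

1 transition, 5 transversions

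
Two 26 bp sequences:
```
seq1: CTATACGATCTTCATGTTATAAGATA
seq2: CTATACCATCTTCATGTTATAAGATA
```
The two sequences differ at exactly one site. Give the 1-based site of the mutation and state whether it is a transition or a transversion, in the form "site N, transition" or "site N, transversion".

site 7, transversion

Site 7 changes G→C. G is a purine and C is a pyrimidine, so this is a transversion.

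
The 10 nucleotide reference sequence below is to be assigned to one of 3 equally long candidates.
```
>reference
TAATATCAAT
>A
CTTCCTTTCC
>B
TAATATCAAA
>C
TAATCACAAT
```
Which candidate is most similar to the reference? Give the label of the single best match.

B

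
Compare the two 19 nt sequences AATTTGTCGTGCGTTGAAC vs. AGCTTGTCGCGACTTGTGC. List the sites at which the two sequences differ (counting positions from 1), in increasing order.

2, 3, 10, 12, 13, 17, 18

Differences at site 2 (A→G), site 3 (T→C), site 10 (T→C), site 12 (C→A), site 13 (G→C), site 17 (A→T), site 18 (A→G).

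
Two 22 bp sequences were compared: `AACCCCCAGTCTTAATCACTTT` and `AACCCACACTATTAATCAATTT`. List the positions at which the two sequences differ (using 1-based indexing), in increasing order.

Differences at position 6 (C→A), position 9 (G→C), position 11 (C→A), position 19 (C→A).

6, 9, 11, 19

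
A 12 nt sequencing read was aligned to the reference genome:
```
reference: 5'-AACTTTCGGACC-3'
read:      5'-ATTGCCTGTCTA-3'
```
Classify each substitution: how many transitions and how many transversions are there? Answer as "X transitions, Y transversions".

5 transitions, 5 transversions

Mismatches (1-based):
site 2: A→T (purine→pyrimidine, transversion)
site 3: C→T (pyrimidine→pyrimidine, transition)
site 4: T→G (pyrimidine→purine, transversion)
site 5: T→C (pyrimidine→pyrimidine, transition)
site 6: T→C (pyrimidine→pyrimidine, transition)
site 7: C→T (pyrimidine→pyrimidine, transition)
site 9: G→T (purine→pyrimidine, transversion)
site 10: A→C (purine→pyrimidine, transversion)
site 11: C→T (pyrimidine→pyrimidine, transition)
site 12: C→A (pyrimidine→purine, transversion)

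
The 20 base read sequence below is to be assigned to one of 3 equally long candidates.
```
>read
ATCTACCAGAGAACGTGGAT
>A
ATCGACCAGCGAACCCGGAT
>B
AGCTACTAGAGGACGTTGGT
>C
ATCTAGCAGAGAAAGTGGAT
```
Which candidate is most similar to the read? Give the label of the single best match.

C

Hamming distances to read — A: 4; B: 5; C: 2.
Smallest is C with 2 mismatches.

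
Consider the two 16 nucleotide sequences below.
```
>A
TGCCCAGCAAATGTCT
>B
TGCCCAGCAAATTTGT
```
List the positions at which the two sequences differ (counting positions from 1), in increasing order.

Differences at position 13 (G→T), position 15 (C→G).

13, 15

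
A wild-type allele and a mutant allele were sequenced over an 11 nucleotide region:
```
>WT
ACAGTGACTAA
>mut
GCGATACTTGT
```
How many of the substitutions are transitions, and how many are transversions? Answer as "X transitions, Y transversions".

6 transitions, 2 transversions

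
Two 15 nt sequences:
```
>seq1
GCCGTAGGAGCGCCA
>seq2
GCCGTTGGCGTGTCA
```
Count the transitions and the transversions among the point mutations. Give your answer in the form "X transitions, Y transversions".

Mismatches (1-based):
base 6: A→T (purine→pyrimidine, transversion)
base 9: A→C (purine→pyrimidine, transversion)
base 11: C→T (pyrimidine→pyrimidine, transition)
base 13: C→T (pyrimidine→pyrimidine, transition)

2 transitions, 2 transversions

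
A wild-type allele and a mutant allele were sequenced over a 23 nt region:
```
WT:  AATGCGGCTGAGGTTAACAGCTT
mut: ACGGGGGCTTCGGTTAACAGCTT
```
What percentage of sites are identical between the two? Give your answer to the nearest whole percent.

78%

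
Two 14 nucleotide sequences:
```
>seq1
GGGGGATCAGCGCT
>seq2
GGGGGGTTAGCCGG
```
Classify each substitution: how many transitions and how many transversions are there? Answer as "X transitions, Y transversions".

2 transitions, 3 transversions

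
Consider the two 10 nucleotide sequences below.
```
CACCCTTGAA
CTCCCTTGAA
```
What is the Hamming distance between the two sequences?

1

Mismatches (1-based): site 2: A→T.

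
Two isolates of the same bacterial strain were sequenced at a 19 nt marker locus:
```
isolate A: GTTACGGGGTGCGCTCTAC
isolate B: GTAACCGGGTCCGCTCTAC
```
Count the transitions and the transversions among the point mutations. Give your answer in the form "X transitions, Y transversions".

0 transitions, 3 transversions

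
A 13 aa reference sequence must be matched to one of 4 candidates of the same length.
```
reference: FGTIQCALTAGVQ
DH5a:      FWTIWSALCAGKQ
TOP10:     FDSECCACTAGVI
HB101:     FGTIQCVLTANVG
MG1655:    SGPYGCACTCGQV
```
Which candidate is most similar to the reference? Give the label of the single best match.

HB101

Hamming distances to reference — DH5a: 5; TOP10: 6; HB101: 3; MG1655: 8.
Smallest is HB101 with 3 mismatches.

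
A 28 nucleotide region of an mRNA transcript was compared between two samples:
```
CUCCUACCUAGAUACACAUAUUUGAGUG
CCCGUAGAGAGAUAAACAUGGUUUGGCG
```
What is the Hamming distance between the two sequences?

11

The sequences differ at bases 2, 4, 7, 8, 9, 15, 20, 21, 24, 25, 27 (1-based) — 11 in total.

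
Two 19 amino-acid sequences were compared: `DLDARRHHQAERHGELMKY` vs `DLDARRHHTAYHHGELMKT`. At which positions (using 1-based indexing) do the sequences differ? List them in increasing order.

Differences at position 9 (Q→T), position 11 (E→Y), position 12 (R→H), position 19 (Y→T).

9, 11, 12, 19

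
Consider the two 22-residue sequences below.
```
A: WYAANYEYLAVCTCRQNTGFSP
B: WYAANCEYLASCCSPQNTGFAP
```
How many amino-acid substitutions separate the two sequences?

6

The sequences differ at positions 6, 11, 13, 14, 15, 21 (1-based) — 6 in total.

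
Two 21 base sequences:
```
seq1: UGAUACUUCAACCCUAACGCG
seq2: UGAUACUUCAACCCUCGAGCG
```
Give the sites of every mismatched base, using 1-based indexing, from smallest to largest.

16, 17, 18

Differences at site 16 (A→C), site 17 (A→G), site 18 (C→A).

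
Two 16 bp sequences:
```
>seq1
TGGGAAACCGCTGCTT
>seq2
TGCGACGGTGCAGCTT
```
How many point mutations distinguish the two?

6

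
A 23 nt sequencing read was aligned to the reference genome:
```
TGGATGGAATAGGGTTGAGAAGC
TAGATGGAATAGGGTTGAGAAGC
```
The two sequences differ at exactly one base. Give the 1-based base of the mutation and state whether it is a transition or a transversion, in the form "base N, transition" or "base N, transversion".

The sequences differ only at base 2: G→A (purine→purine), a transition.

base 2, transition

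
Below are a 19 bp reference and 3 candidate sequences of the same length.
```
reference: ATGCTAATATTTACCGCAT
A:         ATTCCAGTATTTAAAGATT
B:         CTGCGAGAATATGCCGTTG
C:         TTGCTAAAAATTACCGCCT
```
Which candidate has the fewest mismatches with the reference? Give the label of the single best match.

Hamming distances to reference — A: 7; B: 9; C: 4.
Smallest is C with 4 mismatches.

C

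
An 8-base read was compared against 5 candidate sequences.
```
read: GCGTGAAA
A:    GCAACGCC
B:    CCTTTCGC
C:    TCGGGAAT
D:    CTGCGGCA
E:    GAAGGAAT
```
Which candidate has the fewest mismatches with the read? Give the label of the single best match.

C

A differs at 6 positions; B differs at 6 positions; C differs at 3 positions; D differs at 5 positions; E differs at 4 positions. The closest is C.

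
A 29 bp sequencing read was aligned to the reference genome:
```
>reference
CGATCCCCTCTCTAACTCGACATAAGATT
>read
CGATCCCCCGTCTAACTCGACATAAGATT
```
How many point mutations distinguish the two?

Mismatches (1-based): base 9: T→C; base 10: C→G.

2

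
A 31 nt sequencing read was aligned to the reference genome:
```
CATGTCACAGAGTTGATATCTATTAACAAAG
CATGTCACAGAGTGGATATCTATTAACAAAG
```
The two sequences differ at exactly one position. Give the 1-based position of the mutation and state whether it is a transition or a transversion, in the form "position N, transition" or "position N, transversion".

position 14, transversion

The sequences differ only at position 14: T→G (pyrimidine→purine), a transversion.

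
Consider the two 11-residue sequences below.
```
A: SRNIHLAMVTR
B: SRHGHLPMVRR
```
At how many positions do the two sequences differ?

The sequences differ at positions 3, 4, 7, 10 (1-based) — 4 in total.

4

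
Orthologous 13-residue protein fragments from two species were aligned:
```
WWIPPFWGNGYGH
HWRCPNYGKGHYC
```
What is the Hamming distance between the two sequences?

9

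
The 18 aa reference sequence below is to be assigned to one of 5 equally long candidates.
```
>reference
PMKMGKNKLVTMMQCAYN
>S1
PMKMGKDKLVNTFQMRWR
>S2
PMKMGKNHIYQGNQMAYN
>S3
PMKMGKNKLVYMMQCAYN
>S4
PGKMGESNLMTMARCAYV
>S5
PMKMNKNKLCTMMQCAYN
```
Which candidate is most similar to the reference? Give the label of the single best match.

S3

Hamming distances to reference — S1: 8; S2: 7; S3: 1; S4: 8; S5: 2.
Smallest is S3 with 1 mismatch.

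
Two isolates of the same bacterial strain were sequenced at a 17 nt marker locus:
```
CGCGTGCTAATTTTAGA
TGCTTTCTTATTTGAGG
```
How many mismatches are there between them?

6

Mismatches (1-based): position 1: C→T; position 4: G→T; position 6: G→T; position 9: A→T; position 14: T→G; position 17: A→G.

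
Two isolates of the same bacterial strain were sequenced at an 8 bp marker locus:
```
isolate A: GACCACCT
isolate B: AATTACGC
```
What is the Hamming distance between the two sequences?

5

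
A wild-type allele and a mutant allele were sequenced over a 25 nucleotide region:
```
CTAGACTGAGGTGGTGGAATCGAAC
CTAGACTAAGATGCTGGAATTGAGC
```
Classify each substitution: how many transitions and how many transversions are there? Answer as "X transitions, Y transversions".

Mismatches (1-based):
site 8: G→A (purine→purine, transition)
site 11: G→A (purine→purine, transition)
site 14: G→C (purine→pyrimidine, transversion)
site 21: C→T (pyrimidine→pyrimidine, transition)
site 24: A→G (purine→purine, transition)

4 transitions, 1 transversion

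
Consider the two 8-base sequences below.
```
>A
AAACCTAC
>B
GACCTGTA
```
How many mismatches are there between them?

6

Mismatches (1-based): position 1: A→G; position 3: A→C; position 5: C→T; position 6: T→G; position 7: A→T; position 8: C→A.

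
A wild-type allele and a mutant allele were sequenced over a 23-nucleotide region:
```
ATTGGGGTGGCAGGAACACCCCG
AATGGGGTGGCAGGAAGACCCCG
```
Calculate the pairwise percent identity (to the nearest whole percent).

2 positions differ (2, 17), so 21 of 23 match: 21/23 = 91.3%.

91%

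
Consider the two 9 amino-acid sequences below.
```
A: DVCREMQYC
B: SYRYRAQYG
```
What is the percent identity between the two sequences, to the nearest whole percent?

7 positions differ (1, 2, 3, 4, 5, 6, 9), so 2 of 9 match: 2/9 = 22.22%.

22%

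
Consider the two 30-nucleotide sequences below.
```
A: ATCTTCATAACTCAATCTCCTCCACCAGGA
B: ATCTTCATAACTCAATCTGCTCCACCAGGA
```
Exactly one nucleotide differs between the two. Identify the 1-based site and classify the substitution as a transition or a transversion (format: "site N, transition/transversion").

site 19, transversion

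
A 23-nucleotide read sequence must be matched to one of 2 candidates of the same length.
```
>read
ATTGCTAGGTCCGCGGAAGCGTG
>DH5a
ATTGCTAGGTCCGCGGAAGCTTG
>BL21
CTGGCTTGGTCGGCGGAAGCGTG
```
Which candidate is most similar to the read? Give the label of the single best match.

DH5a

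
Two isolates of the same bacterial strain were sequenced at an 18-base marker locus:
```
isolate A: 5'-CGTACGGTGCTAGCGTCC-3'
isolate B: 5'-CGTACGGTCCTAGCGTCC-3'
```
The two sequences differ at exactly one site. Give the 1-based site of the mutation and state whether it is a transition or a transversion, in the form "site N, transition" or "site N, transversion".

The sequences differ only at site 9: G→C (purine→pyrimidine), a transversion.

site 9, transversion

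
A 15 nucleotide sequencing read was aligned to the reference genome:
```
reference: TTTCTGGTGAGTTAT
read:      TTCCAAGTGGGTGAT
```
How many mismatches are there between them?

5

Mismatches (1-based): site 3: T→C; site 5: T→A; site 6: G→A; site 10: A→G; site 13: T→G.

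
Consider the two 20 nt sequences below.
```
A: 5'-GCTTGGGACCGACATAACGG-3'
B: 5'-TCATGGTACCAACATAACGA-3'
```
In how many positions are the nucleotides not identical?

5

The sequences differ at positions 1, 3, 7, 11, 20 (1-based) — 5 in total.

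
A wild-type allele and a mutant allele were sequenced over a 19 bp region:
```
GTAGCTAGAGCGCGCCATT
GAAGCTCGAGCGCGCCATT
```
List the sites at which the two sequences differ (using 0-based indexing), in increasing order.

1, 6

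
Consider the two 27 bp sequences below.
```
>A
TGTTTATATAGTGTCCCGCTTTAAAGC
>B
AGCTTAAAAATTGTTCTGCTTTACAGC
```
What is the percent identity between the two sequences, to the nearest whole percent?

Mismatches at positions 1, 3, 7, 9, 11, 15, 17, 24 (1-based): 8 of 27.
Identical positions: 19/27 = 70.37% → 70%.

70%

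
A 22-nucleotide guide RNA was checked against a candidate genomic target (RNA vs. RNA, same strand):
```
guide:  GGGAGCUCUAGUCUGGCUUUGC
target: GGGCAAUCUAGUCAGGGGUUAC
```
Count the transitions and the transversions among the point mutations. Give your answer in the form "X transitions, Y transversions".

2 transitions, 5 transversions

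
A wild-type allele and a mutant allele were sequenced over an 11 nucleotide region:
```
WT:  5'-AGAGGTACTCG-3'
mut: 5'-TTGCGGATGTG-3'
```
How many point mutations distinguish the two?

8

Comparing position by position, 8 sites differ: 1 (A/T), 2 (G/T), 3 (A/G), 4 (G/C), 6 (T/G), 8 (C/T), 9 (T/G), 10 (C/T).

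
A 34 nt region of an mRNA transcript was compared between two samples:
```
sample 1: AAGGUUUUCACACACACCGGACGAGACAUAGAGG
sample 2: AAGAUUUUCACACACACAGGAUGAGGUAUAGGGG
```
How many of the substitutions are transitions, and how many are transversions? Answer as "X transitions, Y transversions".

5 transitions, 1 transversion

Mismatches (1-based):
base 4: G→A (purine→purine, transition)
base 18: C→A (pyrimidine→purine, transversion)
base 22: C→U (pyrimidine→pyrimidine, transition)
base 26: A→G (purine→purine, transition)
base 27: C→U (pyrimidine→pyrimidine, transition)
base 32: A→G (purine→purine, transition)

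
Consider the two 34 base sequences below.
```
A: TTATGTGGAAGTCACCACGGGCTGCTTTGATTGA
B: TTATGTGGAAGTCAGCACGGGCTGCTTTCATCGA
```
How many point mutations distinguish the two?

3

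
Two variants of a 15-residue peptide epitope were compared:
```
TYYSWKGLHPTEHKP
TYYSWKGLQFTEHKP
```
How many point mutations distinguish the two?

Comparing position by position, 2 positions differ: 9 (H/Q), 10 (P/F).

2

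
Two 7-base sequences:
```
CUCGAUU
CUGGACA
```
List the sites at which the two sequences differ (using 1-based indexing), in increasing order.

3, 6, 7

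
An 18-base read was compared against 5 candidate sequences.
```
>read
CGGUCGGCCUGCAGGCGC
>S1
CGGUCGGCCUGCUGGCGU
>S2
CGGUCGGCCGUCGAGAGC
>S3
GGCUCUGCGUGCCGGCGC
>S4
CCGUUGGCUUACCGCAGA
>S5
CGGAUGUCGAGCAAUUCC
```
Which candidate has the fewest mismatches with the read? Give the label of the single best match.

S1 differs at 2 bases; S2 differs at 5 bases; S3 differs at 5 bases; S4 differs at 8 bases; S5 differs at 9 bases. The closest is S1.

S1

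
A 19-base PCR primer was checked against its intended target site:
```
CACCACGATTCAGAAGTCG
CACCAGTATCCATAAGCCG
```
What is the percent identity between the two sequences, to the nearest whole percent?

Mismatches at positions 6, 7, 10, 13, 17 (1-based): 5 of 19.
Identical positions: 14/19 = 73.68% → 74%.

74%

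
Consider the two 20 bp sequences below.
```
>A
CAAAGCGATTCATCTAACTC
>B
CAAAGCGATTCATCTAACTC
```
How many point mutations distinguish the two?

0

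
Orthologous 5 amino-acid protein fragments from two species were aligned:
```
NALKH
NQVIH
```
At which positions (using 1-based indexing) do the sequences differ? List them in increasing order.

Scanning 1-based: 2: A/Q; 3: L/V; 4: K/I.

2, 3, 4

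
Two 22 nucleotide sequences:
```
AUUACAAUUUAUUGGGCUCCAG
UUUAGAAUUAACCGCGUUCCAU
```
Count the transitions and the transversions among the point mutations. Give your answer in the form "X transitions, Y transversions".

3 transitions, 5 transversions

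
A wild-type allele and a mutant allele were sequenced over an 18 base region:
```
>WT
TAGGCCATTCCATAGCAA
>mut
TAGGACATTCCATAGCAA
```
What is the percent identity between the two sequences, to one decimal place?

Mismatch at position 5 (1-based): 1 of 18.
Identical positions: 17/18 = 94.44% → 94.4%.

94.4%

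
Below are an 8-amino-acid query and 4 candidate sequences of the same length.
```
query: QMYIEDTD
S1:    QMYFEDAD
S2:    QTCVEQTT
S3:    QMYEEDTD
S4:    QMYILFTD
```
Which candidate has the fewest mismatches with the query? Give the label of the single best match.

S1 differs at 2 positions; S2 differs at 5 positions; S3 differs at 1 position; S4 differs at 2 positions. The closest is S3.

S3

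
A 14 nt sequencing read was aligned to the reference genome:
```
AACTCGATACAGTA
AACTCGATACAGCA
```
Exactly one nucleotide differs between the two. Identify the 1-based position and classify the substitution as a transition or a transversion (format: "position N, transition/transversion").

Position 13 changes T→C. T is a pyrimidine and C is a pyrimidine, so this is a transition.

position 13, transition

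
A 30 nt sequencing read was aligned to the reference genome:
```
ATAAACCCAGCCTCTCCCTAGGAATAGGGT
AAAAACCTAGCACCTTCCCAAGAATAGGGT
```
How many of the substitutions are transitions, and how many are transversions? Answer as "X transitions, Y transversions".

Transitions (purine↔purine or pyrimidine↔pyrimidine): 8 C→T, 13 T→C, 16 C→T, 19 T→C, 21 G→A.
Transversions (purine↔pyrimidine): 2 T→A, 12 C→A.

5 transitions, 2 transversions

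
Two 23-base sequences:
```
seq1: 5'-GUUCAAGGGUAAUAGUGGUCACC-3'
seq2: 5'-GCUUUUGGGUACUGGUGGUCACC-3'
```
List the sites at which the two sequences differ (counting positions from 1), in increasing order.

Differences at site 2 (U→C), site 4 (C→U), site 5 (A→U), site 6 (A→U), site 12 (A→C), site 14 (A→G).

2, 4, 5, 6, 12, 14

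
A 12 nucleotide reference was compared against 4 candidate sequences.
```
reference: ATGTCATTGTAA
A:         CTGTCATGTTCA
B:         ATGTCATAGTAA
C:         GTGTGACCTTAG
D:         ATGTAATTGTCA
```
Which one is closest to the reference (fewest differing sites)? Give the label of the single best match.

B

Hamming distances to reference — A: 4; B: 1; C: 6; D: 2.
Smallest is B with 1 mismatch.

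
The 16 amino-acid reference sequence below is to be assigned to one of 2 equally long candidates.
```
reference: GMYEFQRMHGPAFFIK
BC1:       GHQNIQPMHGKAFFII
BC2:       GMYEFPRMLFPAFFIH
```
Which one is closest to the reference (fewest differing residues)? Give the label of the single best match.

BC1 differs at 7 residues; BC2 differs at 4 residues. The closest is BC2.

BC2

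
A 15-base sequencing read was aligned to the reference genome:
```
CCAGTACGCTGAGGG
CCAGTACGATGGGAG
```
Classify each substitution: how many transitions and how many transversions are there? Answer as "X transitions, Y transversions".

2 transitions, 1 transversion

Mismatches (1-based):
site 9: C→A (pyrimidine→purine, transversion)
site 12: A→G (purine→purine, transition)
site 14: G→A (purine→purine, transition)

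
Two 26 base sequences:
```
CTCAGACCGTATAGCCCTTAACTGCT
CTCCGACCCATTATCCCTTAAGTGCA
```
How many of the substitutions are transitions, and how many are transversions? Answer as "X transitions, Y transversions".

Mismatches (1-based):
position 4: A→C (purine→pyrimidine, transversion)
position 9: G→C (purine→pyrimidine, transversion)
position 10: T→A (pyrimidine→purine, transversion)
position 11: A→T (purine→pyrimidine, transversion)
position 14: G→T (purine→pyrimidine, transversion)
position 22: C→G (pyrimidine→purine, transversion)
position 26: T→A (pyrimidine→purine, transversion)

0 transitions, 7 transversions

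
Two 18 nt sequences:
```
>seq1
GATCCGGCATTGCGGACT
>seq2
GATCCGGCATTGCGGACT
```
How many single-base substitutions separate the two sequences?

No positions differ; the sequences are identical.

0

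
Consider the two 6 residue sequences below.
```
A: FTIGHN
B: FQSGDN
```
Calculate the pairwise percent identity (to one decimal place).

50.0%

Mismatches at positions 2, 3, 5 (1-based): 3 of 6.
Identical positions: 3/6 = 50% → 50.0%.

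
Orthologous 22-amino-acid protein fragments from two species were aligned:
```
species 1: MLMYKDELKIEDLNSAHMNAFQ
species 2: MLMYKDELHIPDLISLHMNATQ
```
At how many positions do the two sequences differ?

Comparing position by position, 5 positions differ: 9 (K/H), 11 (E/P), 14 (N/I), 16 (A/L), 21 (F/T).

5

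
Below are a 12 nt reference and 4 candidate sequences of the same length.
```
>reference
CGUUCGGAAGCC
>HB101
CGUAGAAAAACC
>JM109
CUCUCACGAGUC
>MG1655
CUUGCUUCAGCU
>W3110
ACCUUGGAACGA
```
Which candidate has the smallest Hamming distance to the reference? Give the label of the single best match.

HB101

HB101 differs at 5 bases; JM109 differs at 6 bases; MG1655 differs at 6 bases; W3110 differs at 7 bases. The closest is HB101.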